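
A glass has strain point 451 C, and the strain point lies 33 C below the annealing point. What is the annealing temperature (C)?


T_anneal = T_strain + gap:
  T_anneal = 451 + 33 = 484 C

484 C


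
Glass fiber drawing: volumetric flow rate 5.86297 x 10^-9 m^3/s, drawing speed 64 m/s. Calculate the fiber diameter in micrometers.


Cross-sectional area from continuity:
  A = Q / v = 5.86297 x 10^-9 / 64 = 9.160891 x 10^-11 m^2
Diameter from circular cross-section:
  d = sqrt(4A / pi) * 10^6 (m -> um)
  d = sqrt(4 * 9.160891 x 10^-11 / pi) * 10^6 = 10.8 um

10.8 um


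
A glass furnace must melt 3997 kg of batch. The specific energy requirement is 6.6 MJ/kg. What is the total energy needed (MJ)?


Total energy = mass * specific energy
  E = 3997 * 6.6 = 26380.2 MJ

26380.2 MJ


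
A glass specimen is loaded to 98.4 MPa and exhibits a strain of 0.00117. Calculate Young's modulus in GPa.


Young's modulus: E = stress / strain
  E = 98.4 MPa / 0.00117 = 84102.56 MPa
Convert to GPa: 84102.56 / 1000 = 84.1 GPa

84.1 GPa


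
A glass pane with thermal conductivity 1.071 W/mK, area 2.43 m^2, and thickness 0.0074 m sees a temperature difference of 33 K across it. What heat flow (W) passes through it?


Fourier's law: Q = k * A * dT / t
  Q = 1.071 * 2.43 * 33 / 0.0074
  Q = 85.88349 / 0.0074 = 11605.9 W

11605.9 W


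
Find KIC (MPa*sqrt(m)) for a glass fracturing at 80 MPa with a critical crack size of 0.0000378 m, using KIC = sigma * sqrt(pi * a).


Fracture toughness: KIC = sigma * sqrt(pi * a)
  pi * a = pi * 0.0000378 = 0.000118752
  sqrt(pi * a) = 0.010897
  KIC = 80 * 0.010897 = 0.872 MPa*sqrt(m)

0.872 MPa*sqrt(m)


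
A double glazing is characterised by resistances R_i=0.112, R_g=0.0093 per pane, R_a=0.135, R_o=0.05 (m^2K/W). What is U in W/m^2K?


Total thermal resistance (series):
  R_total = R_in + R_glass + R_air + R_glass + R_out
  R_total = 0.112 + 0.0093 + 0.135 + 0.0093 + 0.05 = 0.3156 m^2K/W
U-value = 1 / R_total = 1 / 0.3156 = 3.169 W/m^2K

3.169 W/m^2K


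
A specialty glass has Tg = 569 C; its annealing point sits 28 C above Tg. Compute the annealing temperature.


The annealing temperature is Tg plus the offset:
  T_anneal = 569 + 28 = 597 C

597 C


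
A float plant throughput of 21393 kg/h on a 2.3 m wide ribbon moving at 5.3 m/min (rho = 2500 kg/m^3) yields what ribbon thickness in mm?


Ribbon cross-section from mass balance:
  Volume rate = throughput / density = 21393 / 2500 = 8.5572 m^3/h
  thickness = volume rate / (speed * 60 * width), i.e.
  thickness = throughput / (60 * speed * width * density) * 1000
  thickness = 21393 / (60 * 5.3 * 2.3 * 2500) * 1000 = 11.7 mm

11.7 mm


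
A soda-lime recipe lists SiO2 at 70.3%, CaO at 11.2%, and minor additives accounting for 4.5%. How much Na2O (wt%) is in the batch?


Pieces sum to 100%:
  Na2O = 100 - (SiO2 + CaO + others)
  Na2O = 100 - (70.3 + 11.2 + 4.5) = 14.0%

14.0%


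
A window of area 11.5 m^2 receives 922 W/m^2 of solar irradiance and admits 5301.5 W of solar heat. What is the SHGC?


Rearrange Q = Area * SHGC * Irradiance:
  SHGC = Q / (Area * Irradiance)
  SHGC = 5301.5 / (11.5 * 922) = 0.5

0.5


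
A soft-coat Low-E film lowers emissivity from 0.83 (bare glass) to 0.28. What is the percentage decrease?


Percentage reduction = (1 - coated/uncoated) * 100
  Ratio = 0.28 / 0.83 = 0.3373
  Reduction = (1 - 0.3373) * 100 = 66.3%

66.3%


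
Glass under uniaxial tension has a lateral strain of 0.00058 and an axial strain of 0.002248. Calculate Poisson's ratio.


Poisson's ratio: nu = lateral strain / axial strain
  nu = 0.00058 / 0.002248 = 0.258

0.258


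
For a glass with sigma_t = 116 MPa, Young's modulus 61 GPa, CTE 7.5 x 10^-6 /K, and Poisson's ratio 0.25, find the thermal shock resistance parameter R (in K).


Thermal shock resistance: R = sigma * (1 - nu) / (E * alpha)
  Numerator = 116 * (1 - 0.25) = 87.0
  Denominator = 61 * 1000 * (7.5 x 10^-6) = 0.4575
  R = 87.0 / 0.4575 = 190.2 K

190.2 K


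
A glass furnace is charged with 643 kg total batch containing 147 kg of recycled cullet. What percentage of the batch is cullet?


Cullet ratio = (cullet mass / total batch mass) * 100
  Ratio = 147 / 643 * 100 = 22.86%

22.86%


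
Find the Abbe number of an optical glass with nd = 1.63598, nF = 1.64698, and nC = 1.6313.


Abbe number formula: Vd = (nd - 1) / (nF - nC)
  nd - 1 = 1.63598 - 1 = 0.63598
  nF - nC = 1.64698 - 1.6313 = 0.01568
  Vd = 0.63598 / 0.01568 = 40.56

40.56


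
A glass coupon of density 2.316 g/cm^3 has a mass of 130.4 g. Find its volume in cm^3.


Rearrange rho = m / V:
  V = m / rho
  V = 130.4 / 2.316 = 56.304 cm^3

56.304 cm^3


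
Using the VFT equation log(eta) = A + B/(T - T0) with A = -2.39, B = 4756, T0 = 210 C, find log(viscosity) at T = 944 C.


VFT equation: log(eta) = A + B / (T - T0)
  T - T0 = 944 - 210 = 734
  B / (T - T0) = 4756 / 734 = 6.48
  log(eta) = -2.39 + 6.48 = 4.09

4.09


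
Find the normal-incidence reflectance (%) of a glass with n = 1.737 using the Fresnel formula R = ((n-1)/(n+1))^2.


Fresnel reflectance at normal incidence:
  R = ((n - 1)/(n + 1))^2
  (n - 1)/(n + 1) = (1.737 - 1)/(1.737 + 1) = 0.269273
  R = 0.269273^2 = 0.0725079
  R(%) = 0.0725079 * 100 = 7.251%

7.251%


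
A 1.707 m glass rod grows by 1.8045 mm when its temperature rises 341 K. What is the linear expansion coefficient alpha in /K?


Rearrange dL = alpha * L0 * dT for alpha:
  alpha = dL / (L0 * dT)
  alpha = (1.8045 / 1000) / (1.707 * 341) = 0.0000031 /K = 3.1 x 10^-6 /K

3.1 x 10^-6 /K


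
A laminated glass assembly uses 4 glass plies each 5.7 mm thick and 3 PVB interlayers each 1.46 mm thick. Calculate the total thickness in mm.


Total thickness = glass contribution + PVB contribution
  Glass: 4 * 5.7 = 22.8 mm
  PVB: 3 * 1.46 = 4.38 mm
  Total = 22.8 + 4.38 = 27.18 mm

27.18 mm


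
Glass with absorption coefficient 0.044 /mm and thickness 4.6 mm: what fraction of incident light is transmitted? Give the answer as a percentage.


Beer-Lambert law: T = exp(-alpha * thickness)
  exponent = -0.044 * 4.6 = -0.2024
  T = exp(-0.2024) = 0.8168
  Percentage = 0.8168 * 100 = 81.68%

81.68%


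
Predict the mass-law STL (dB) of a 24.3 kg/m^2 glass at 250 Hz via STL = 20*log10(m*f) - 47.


Mass law: STL = 20 * log10(m * f) - 47
  m * f = 24.3 * 250 = 6075
  log10(6075) = 3.78355
  STL = 20 * 3.78355 - 47 = 75.671 - 47 = 28.7 dB

28.7 dB


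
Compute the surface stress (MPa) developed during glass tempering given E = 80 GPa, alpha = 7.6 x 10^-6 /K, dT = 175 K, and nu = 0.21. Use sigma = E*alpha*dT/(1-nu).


Tempering stress: sigma = E * alpha * dT / (1 - nu)
  E (MPa) = 80 * 1000 = 80000
  Numerator = 80000 * (7.6 x 10^-6) * 175 = 106.4
  Denominator = 1 - 0.21 = 0.79
  sigma = 106.4 / 0.79 = 134.7 MPa

134.7 MPa


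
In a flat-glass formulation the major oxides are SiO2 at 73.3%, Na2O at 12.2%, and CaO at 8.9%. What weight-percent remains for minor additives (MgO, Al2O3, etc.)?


Sum the three major oxides:
  SiO2 + Na2O + CaO = 73.3 + 12.2 + 8.9 = 94.4%
Subtract from 100%:
  Others = 100 - 94.4 = 5.6%

5.6%


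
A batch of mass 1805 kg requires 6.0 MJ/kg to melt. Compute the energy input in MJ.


Total energy = mass * specific energy
  E = 1805 * 6.0 = 10830 MJ

10830 MJ


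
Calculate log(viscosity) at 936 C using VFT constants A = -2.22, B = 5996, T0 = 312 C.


VFT equation: log(eta) = A + B / (T - T0)
  T - T0 = 936 - 312 = 624
  B / (T - T0) = 5996 / 624 = 9.609
  log(eta) = -2.22 + 9.609 = 7.389

7.389


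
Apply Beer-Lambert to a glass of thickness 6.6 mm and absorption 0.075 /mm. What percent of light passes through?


Beer-Lambert law: T = exp(-alpha * thickness)
  exponent = -0.075 * 6.6 = -0.495
  T = exp(-0.495) = 0.6096
  Percentage = 0.6096 * 100 = 60.96%

60.96%


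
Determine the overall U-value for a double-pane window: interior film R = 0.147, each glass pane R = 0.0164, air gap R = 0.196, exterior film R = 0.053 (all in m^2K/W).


Total thermal resistance (series):
  R_total = R_in + R_glass + R_air + R_glass + R_out
  R_total = 0.147 + 0.0164 + 0.196 + 0.0164 + 0.053 = 0.4288 m^2K/W
U-value = 1 / R_total = 1 / 0.4288 = 2.332 W/m^2K

2.332 W/m^2K


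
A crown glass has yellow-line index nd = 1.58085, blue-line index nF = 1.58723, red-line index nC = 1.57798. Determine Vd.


Abbe number formula: Vd = (nd - 1) / (nF - nC)
  nd - 1 = 1.58085 - 1 = 0.58085
  nF - nC = 1.58723 - 1.57798 = 0.00925
  Vd = 0.58085 / 0.00925 = 62.79

62.79


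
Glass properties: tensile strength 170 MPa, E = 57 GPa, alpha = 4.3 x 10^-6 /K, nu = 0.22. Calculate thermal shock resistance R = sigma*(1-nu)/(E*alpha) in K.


Thermal shock resistance: R = sigma * (1 - nu) / (E * alpha)
  Numerator = 170 * (1 - 0.22) = 132.6
  Denominator = 57 * 1000 * (4.3 x 10^-6) = 0.2451
  R = 132.6 / 0.2451 = 541.0 K

541.0 K


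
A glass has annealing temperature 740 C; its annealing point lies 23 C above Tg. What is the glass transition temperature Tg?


Rearrange T_anneal = Tg + offset for Tg:
  Tg = T_anneal - offset = 740 - 23 = 717 C

717 C


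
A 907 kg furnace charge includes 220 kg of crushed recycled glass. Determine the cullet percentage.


Cullet ratio = (cullet mass / total batch mass) * 100
  Ratio = 220 / 907 * 100 = 24.26%

24.26%


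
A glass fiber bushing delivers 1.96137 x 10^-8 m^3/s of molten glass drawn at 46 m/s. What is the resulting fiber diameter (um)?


Cross-sectional area from continuity:
  A = Q / v = 1.96137 x 10^-8 / 46 = 4.263848 x 10^-10 m^2
Diameter from circular cross-section:
  d = sqrt(4A / pi) * 10^6 (m -> um)
  d = sqrt(4 * 4.263848 x 10^-10 / pi) * 10^6 = 23.3 um

23.3 um


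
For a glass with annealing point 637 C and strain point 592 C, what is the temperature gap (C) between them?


Gap = T_anneal - T_strain:
  gap = 637 - 592 = 45 C

45 C


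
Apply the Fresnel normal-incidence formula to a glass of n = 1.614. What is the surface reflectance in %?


Fresnel reflectance at normal incidence:
  R = ((n - 1)/(n + 1))^2
  (n - 1)/(n + 1) = (1.614 - 1)/(1.614 + 1) = 0.234889
  R = 0.234889^2 = 0.0551728
  R(%) = 0.0551728 * 100 = 5.517%

5.517%


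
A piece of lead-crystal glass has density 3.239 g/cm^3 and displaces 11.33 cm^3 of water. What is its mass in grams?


Rearrange rho = m / V:
  m = rho * V
  m = 3.239 * 11.33 = 36.698 g

36.698 g


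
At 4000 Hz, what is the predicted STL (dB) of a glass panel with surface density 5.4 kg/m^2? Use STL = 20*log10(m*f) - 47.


Mass law: STL = 20 * log10(m * f) - 47
  m * f = 5.4 * 4000 = 21600
  log10(21600) = 4.33445
  STL = 20 * 4.33445 - 47 = 86.689 - 47 = 39.7 dB

39.7 dB


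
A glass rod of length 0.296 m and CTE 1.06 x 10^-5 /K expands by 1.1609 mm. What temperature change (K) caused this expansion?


Rearrange dL = alpha * L0 * dT for dT:
  dT = dL / (alpha * L0)
  dL (m) = 1.1609 / 1000 = 0.0011609
  dT = 0.0011609 / ((1.06 x 10^-5) * 0.296) = 370.0 K

370.0 K


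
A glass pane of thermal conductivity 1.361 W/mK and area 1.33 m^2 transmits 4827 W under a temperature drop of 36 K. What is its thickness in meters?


Fourier's law: t = k * A * dT / Q
  t = 1.361 * 1.33 * 36 / 4827
  t = 65.16468 / 4827 = 0.0135 m

0.0135 m


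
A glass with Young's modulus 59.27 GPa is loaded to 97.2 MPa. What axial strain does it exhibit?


Rearrange E = sigma / epsilon:
  epsilon = sigma / E
  E (MPa) = 59.27 * 1000 = 59270
  epsilon = 97.2 / 59270 = 0.00164

0.00164


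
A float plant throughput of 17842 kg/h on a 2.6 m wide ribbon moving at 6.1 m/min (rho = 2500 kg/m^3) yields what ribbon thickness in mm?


Ribbon cross-section from mass balance:
  Volume rate = throughput / density = 17842 / 2500 = 7.1368 m^3/h
  thickness = volume rate / (speed * 60 * width), i.e.
  thickness = throughput / (60 * speed * width * density) * 1000
  thickness = 17842 / (60 * 6.1 * 2.6 * 2500) * 1000 = 7.5 mm

7.5 mm


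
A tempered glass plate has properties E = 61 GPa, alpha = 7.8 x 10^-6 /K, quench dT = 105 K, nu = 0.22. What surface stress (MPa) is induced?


Tempering stress: sigma = E * alpha * dT / (1 - nu)
  E (MPa) = 61 * 1000 = 61000
  Numerator = 61000 * (7.8 x 10^-6) * 105 = 49.959
  Denominator = 1 - 0.22 = 0.78
  sigma = 49.959 / 0.78 = 64.0 MPa

64.0 MPa


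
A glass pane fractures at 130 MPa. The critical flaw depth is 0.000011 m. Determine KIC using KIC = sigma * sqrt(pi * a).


Fracture toughness: KIC = sigma * sqrt(pi * a)
  pi * a = pi * 0.000011 = 0.000034558
  sqrt(pi * a) = 0.005879
  KIC = 130 * 0.005879 = 0.764 MPa*sqrt(m)

0.764 MPa*sqrt(m)


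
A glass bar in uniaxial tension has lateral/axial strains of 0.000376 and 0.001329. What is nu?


Poisson's ratio: nu = lateral strain / axial strain
  nu = 0.000376 / 0.001329 = 0.2829

0.2829


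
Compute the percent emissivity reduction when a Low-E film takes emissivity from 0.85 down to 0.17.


Percentage reduction = (1 - coated/uncoated) * 100
  Ratio = 0.17 / 0.85 = 0.2
  Reduction = (1 - 0.2) * 100 = 80.0%

80.0%


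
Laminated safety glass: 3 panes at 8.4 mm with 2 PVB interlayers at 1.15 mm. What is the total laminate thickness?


Total thickness = glass contribution + PVB contribution
  Glass: 3 * 8.4 = 25.2 mm
  PVB: 2 * 1.15 = 2.3 mm
  Total = 25.2 + 2.3 = 27.5 mm

27.5 mm


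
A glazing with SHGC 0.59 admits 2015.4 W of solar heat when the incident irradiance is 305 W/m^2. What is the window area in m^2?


Rearrange Q = Area * SHGC * Irradiance:
  Area = Q / (SHGC * Irradiance)
  Area = 2015.4 / (0.59 * 305) = 11.2 m^2

11.2 m^2


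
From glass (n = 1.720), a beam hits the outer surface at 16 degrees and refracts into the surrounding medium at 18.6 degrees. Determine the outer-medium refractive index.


Apply Snell's law: n1 * sin(theta1) = n2 * sin(theta2)
  n2 = n1 * sin(theta1) / sin(theta2)
  sin(16) = 0.275637
  sin(18.6) = 0.318959
  n2 = 1.720 * 0.275637 / 0.318959 = 1.4864

1.4864


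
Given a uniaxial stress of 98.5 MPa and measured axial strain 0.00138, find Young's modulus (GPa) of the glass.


Young's modulus: E = stress / strain
  E = 98.5 MPa / 0.00138 = 71376.81 MPa
Convert to GPa: 71376.81 / 1000 = 71.38 GPa

71.38 GPa


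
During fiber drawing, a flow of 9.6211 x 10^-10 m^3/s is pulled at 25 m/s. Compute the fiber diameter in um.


Cross-sectional area from continuity:
  A = Q / v = 9.6211 x 10^-10 / 25 = 3.84844 x 10^-11 m^2
Diameter from circular cross-section:
  d = sqrt(4A / pi) * 10^6 (m -> um)
  d = sqrt(4 * 3.84844 x 10^-11 / pi) * 10^6 = 7.0 um

7.0 um


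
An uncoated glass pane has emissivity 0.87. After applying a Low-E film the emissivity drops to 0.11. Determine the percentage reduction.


Percentage reduction = (1 - coated/uncoated) * 100
  Ratio = 0.11 / 0.87 = 0.1264
  Reduction = (1 - 0.1264) * 100 = 87.4%

87.4%


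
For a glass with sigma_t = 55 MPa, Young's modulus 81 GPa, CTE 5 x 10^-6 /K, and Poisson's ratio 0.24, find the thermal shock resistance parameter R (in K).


Thermal shock resistance: R = sigma * (1 - nu) / (E * alpha)
  Numerator = 55 * (1 - 0.24) = 41.8
  Denominator = 81 * 1000 * (5 x 10^-6) = 0.405
  R = 41.8 / 0.405 = 103.2 K

103.2 K


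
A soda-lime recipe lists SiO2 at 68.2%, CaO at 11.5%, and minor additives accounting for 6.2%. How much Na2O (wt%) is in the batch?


Pieces sum to 100%:
  Na2O = 100 - (SiO2 + CaO + others)
  Na2O = 100 - (68.2 + 11.5 + 6.2) = 14.1%

14.1%


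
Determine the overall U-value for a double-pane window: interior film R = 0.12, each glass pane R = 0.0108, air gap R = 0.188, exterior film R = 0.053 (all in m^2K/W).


Total thermal resistance (series):
  R_total = R_in + R_glass + R_air + R_glass + R_out
  R_total = 0.12 + 0.0108 + 0.188 + 0.0108 + 0.053 = 0.3826 m^2K/W
U-value = 1 / R_total = 1 / 0.3826 = 2.614 W/m^2K

2.614 W/m^2K


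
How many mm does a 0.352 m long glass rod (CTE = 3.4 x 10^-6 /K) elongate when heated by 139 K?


Thermal expansion formula: dL = alpha * L0 * dT
  dL = (3.4 x 10^-6) * 0.352 * 139 = 0.00016636 m
Convert to mm: 0.00016636 * 1000 = 0.1664 mm

0.1664 mm


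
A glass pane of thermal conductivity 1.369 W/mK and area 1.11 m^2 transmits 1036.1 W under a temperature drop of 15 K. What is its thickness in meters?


Fourier's law: t = k * A * dT / Q
  t = 1.369 * 1.11 * 15 / 1036.1
  t = 22.79385 / 1036.1 = 0.022 m

0.022 m


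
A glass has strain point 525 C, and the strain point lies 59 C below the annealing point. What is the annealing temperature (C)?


T_anneal = T_strain + gap:
  T_anneal = 525 + 59 = 584 C

584 C


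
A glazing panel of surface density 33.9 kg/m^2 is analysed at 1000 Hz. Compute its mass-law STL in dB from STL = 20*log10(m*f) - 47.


Mass law: STL = 20 * log10(m * f) - 47
  m * f = 33.9 * 1000 = 33900
  log10(33900) = 4.5302
  STL = 20 * 4.5302 - 47 = 90.604 - 47 = 43.6 dB

43.6 dB


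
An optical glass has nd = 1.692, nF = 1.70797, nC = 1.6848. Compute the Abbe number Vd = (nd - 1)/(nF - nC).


Abbe number formula: Vd = (nd - 1) / (nF - nC)
  nd - 1 = 1.692 - 1 = 0.692
  nF - nC = 1.70797 - 1.6848 = 0.02317
  Vd = 0.692 / 0.02317 = 29.87

29.87


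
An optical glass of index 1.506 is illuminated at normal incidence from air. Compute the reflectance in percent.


Fresnel reflectance at normal incidence:
  R = ((n - 1)/(n + 1))^2
  (n - 1)/(n + 1) = (1.506 - 1)/(1.506 + 1) = 0.201915
  R = 0.201915^2 = 0.0407697
  R(%) = 0.0407697 * 100 = 4.077%

4.077%


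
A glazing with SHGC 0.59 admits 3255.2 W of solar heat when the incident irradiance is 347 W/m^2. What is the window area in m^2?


Rearrange Q = Area * SHGC * Irradiance:
  Area = Q / (SHGC * Irradiance)
  Area = 3255.2 / (0.59 * 347) = 15.9 m^2

15.9 m^2


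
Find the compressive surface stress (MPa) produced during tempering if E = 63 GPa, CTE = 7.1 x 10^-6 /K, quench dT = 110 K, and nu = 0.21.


Tempering stress: sigma = E * alpha * dT / (1 - nu)
  E (MPa) = 63 * 1000 = 63000
  Numerator = 63000 * (7.1 x 10^-6) * 110 = 49.203
  Denominator = 1 - 0.21 = 0.79
  sigma = 49.203 / 0.79 = 62.3 MPa

62.3 MPa


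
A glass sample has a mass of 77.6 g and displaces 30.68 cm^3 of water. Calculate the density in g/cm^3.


Use the definition of density:
  rho = mass / volume
  rho = 77.6 / 30.68 = 2.529 g/cm^3

2.529 g/cm^3


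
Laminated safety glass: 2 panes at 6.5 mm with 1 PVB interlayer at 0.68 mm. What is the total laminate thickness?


Total thickness = glass contribution + PVB contribution
  Glass: 2 * 6.5 = 13.0 mm
  PVB: 1 * 0.68 = 0.68 mm
  Total = 13.0 + 0.68 = 13.68 mm

13.68 mm


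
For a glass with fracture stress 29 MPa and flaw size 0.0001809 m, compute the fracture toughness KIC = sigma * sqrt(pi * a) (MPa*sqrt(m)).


Fracture toughness: KIC = sigma * sqrt(pi * a)
  pi * a = pi * 0.0001809 = 0.000568314
  sqrt(pi * a) = 0.023839
  KIC = 29 * 0.023839 = 0.691 MPa*sqrt(m)

0.691 MPa*sqrt(m)


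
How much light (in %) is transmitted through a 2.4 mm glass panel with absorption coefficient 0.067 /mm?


Beer-Lambert law: T = exp(-alpha * thickness)
  exponent = -0.067 * 2.4 = -0.1608
  T = exp(-0.1608) = 0.8515
  Percentage = 0.8515 * 100 = 85.15%

85.15%


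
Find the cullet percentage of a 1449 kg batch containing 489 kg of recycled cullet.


Cullet ratio = (cullet mass / total batch mass) * 100
  Ratio = 489 / 1449 * 100 = 33.75%

33.75%


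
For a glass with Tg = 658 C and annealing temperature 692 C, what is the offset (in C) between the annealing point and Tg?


Offset = T_anneal - Tg:
  offset = 692 - 658 = 34 C

34 C


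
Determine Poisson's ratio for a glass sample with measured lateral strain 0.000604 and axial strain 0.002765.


Poisson's ratio: nu = lateral strain / axial strain
  nu = 0.000604 / 0.002765 = 0.2184

0.2184


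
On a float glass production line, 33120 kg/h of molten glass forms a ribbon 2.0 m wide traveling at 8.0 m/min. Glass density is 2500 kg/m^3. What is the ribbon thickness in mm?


Ribbon cross-section from mass balance:
  Volume rate = throughput / density = 33120 / 2500 = 13.248 m^3/h
  thickness = volume rate / (speed * 60 * width), i.e.
  thickness = throughput / (60 * speed * width * density) * 1000
  thickness = 33120 / (60 * 8.0 * 2.0 * 2500) * 1000 = 13.8 mm

13.8 mm


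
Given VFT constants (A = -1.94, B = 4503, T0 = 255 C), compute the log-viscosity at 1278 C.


VFT equation: log(eta) = A + B / (T - T0)
  T - T0 = 1278 - 255 = 1023
  B / (T - T0) = 4503 / 1023 = 4.402
  log(eta) = -1.94 + 4.402 = 2.462

2.462


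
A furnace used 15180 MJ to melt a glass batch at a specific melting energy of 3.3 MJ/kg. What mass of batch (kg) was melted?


Rearrange E = m * s for m:
  m = E / s
  m = 15180 / 3.3 = 4600.0 kg

4600.0 kg


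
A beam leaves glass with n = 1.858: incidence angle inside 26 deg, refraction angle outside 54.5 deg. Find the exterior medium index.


Apply Snell's law: n1 * sin(theta1) = n2 * sin(theta2)
  n2 = n1 * sin(theta1) / sin(theta2)
  sin(26) = 0.438371
  sin(54.5) = 0.814116
  n2 = 1.858 * 0.438371 / 0.814116 = 1.0005

1.0005


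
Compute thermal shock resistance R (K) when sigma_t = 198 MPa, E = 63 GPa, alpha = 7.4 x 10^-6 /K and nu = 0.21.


Thermal shock resistance: R = sigma * (1 - nu) / (E * alpha)
  Numerator = 198 * (1 - 0.21) = 156.42
  Denominator = 63 * 1000 * (7.4 x 10^-6) = 0.4662
  R = 156.42 / 0.4662 = 335.5 K

335.5 K


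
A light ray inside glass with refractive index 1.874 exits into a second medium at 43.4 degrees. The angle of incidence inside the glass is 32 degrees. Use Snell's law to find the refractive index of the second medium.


Apply Snell's law: n1 * sin(theta1) = n2 * sin(theta2)
  n2 = n1 * sin(theta1) / sin(theta2)
  sin(32) = 0.529919
  sin(43.4) = 0.687088
  n2 = 1.874 * 0.529919 / 0.687088 = 1.4453

1.4453


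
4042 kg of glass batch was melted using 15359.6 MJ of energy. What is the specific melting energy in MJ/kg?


Rearrange E = m * s for s:
  s = E / m
  s = 15359.6 / 4042 = 3.8 MJ/kg

3.8 MJ/kg


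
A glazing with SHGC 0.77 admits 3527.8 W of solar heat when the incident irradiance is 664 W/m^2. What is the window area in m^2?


Rearrange Q = Area * SHGC * Irradiance:
  Area = Q / (SHGC * Irradiance)
  Area = 3527.8 / (0.77 * 664) = 6.9 m^2

6.9 m^2


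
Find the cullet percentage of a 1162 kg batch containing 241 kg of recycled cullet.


Cullet ratio = (cullet mass / total batch mass) * 100
  Ratio = 241 / 1162 * 100 = 20.74%

20.74%


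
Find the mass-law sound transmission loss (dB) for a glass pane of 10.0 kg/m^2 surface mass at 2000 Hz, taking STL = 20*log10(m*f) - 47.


Mass law: STL = 20 * log10(m * f) - 47
  m * f = 10.0 * 2000 = 20000
  log10(20000) = 4.30103
  STL = 20 * 4.30103 - 47 = 86.0206 - 47 = 39.0 dB

39.0 dB


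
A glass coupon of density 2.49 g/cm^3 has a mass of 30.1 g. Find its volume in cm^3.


Rearrange rho = m / V:
  V = m / rho
  V = 30.1 / 2.49 = 12.088 cm^3

12.088 cm^3


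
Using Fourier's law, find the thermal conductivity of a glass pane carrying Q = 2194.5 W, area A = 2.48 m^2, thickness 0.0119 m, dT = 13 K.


Fourier's law rearranged: k = Q * t / (A * dT)
  Numerator = 2194.5 * 0.0119 = 26.11455
  Denominator = 2.48 * 13 = 32.24
  k = 26.11455 / 32.24 = 0.81 W/mK

0.81 W/mK


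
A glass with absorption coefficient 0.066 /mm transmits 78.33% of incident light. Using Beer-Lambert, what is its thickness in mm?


Rearrange T = exp(-alpha * thickness):
  thickness = -ln(T) / alpha
  T = 78.33/100 = 0.7833
  ln(T) = -0.24424
  -ln(T) = 0.24424
  thickness = 0.24424 / 0.066 = 3.7 mm

3.7 mm


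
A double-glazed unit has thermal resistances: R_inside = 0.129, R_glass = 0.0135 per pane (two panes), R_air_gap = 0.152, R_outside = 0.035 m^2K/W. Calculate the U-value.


Total thermal resistance (series):
  R_total = R_in + R_glass + R_air + R_glass + R_out
  R_total = 0.129 + 0.0135 + 0.152 + 0.0135 + 0.035 = 0.343 m^2K/W
U-value = 1 / R_total = 1 / 0.343 = 2.915 W/m^2K

2.915 W/m^2K


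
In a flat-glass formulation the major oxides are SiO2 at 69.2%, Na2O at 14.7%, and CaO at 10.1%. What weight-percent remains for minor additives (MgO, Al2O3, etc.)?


Sum the three major oxides:
  SiO2 + Na2O + CaO = 69.2 + 14.7 + 10.1 = 94.0%
Subtract from 100%:
  Others = 100 - 94.0 = 6.0%

6.0%


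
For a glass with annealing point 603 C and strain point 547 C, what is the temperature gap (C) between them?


Gap = T_anneal - T_strain:
  gap = 603 - 547 = 56 C

56 C


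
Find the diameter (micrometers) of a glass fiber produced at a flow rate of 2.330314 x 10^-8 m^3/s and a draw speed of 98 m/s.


Cross-sectional area from continuity:
  A = Q / v = 2.330314 x 10^-8 / 98 = 2.377871 x 10^-10 m^2
Diameter from circular cross-section:
  d = sqrt(4A / pi) * 10^6 (m -> um)
  d = sqrt(4 * 2.377871 x 10^-10 / pi) * 10^6 = 17.4 um

17.4 um


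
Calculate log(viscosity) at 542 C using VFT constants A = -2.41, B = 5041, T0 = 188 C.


VFT equation: log(eta) = A + B / (T - T0)
  T - T0 = 542 - 188 = 354
  B / (T - T0) = 5041 / 354 = 14.24
  log(eta) = -2.41 + 14.24 = 11.83

11.83


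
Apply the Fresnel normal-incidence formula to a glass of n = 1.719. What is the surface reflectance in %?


Fresnel reflectance at normal incidence:
  R = ((n - 1)/(n + 1))^2
  (n - 1)/(n + 1) = (1.719 - 1)/(1.719 + 1) = 0.264435
  R = 0.264435^2 = 0.0699259
  R(%) = 0.0699259 * 100 = 6.993%

6.993%


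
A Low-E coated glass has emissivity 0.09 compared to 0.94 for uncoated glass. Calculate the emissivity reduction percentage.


Percentage reduction = (1 - coated/uncoated) * 100
  Ratio = 0.09 / 0.94 = 0.0957
  Reduction = (1 - 0.0957) * 100 = 90.4%

90.4%


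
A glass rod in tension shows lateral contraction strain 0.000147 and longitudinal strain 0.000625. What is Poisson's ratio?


Poisson's ratio: nu = lateral strain / axial strain
  nu = 0.000147 / 0.000625 = 0.2352

0.2352


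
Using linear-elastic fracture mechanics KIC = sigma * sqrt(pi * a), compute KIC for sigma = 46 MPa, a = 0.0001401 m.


Fracture toughness: KIC = sigma * sqrt(pi * a)
  pi * a = pi * 0.0001401 = 0.000440137
  sqrt(pi * a) = 0.020979
  KIC = 46 * 0.020979 = 0.965 MPa*sqrt(m)

0.965 MPa*sqrt(m)


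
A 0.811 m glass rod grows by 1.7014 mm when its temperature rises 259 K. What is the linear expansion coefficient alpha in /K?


Rearrange dL = alpha * L0 * dT for alpha:
  alpha = dL / (L0 * dT)
  alpha = (1.7014 / 1000) / (0.811 * 259) = 0.0000081 /K = 8.1 x 10^-6 /K

8.1 x 10^-6 /K


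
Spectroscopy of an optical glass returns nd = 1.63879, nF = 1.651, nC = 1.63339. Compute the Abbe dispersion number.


Abbe number formula: Vd = (nd - 1) / (nF - nC)
  nd - 1 = 1.63879 - 1 = 0.63879
  nF - nC = 1.651 - 1.63339 = 0.01761
  Vd = 0.63879 / 0.01761 = 36.27

36.27


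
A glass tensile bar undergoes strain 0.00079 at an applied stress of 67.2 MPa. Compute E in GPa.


Young's modulus: E = stress / strain
  E = 67.2 MPa / 0.00079 = 85063.29 MPa
Convert to GPa: 85063.29 / 1000 = 85.06 GPa

85.06 GPa


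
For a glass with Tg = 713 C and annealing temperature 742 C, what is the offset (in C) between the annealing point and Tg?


Offset = T_anneal - Tg:
  offset = 742 - 713 = 29 C

29 C


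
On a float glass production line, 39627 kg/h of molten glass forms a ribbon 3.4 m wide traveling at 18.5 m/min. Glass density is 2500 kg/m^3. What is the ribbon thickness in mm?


Ribbon cross-section from mass balance:
  Volume rate = throughput / density = 39627 / 2500 = 15.8508 m^3/h
  thickness = volume rate / (speed * 60 * width), i.e.
  thickness = throughput / (60 * speed * width * density) * 1000
  thickness = 39627 / (60 * 18.5 * 3.4 * 2500) * 1000 = 4.2 mm

4.2 mm


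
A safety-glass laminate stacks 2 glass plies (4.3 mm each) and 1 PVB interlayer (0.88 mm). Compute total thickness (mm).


Total thickness = glass contribution + PVB contribution
  Glass: 2 * 4.3 = 8.6 mm
  PVB: 1 * 0.88 = 0.88 mm
  Total = 8.6 + 0.88 = 9.48 mm

9.48 mm


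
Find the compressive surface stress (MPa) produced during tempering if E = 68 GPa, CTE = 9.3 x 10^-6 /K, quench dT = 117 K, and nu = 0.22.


Tempering stress: sigma = E * alpha * dT / (1 - nu)
  E (MPa) = 68 * 1000 = 68000
  Numerator = 68000 * (9.3 x 10^-6) * 117 = 73.9908
  Denominator = 1 - 0.22 = 0.78
  sigma = 73.9908 / 0.78 = 94.9 MPa

94.9 MPa


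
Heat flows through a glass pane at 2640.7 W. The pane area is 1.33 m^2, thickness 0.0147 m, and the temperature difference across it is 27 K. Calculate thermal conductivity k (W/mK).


Fourier's law rearranged: k = Q * t / (A * dT)
  Numerator = 2640.7 * 0.0147 = 38.81829
  Denominator = 1.33 * 27 = 35.91
  k = 38.81829 / 35.91 = 1.081 W/mK

1.081 W/mK


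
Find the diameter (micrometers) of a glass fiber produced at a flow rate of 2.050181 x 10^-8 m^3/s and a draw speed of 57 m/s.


Cross-sectional area from continuity:
  A = Q / v = 2.050181 x 10^-8 / 57 = 3.596809 x 10^-10 m^2
Diameter from circular cross-section:
  d = sqrt(4A / pi) * 10^6 (m -> um)
  d = sqrt(4 * 3.596809 x 10^-10 / pi) * 10^6 = 21.4 um

21.4 um


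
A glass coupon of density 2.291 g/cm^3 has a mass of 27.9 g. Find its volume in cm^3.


Rearrange rho = m / V:
  V = m / rho
  V = 27.9 / 2.291 = 12.178 cm^3

12.178 cm^3


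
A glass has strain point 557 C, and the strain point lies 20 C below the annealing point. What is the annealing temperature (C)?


T_anneal = T_strain + gap:
  T_anneal = 557 + 20 = 577 C

577 C


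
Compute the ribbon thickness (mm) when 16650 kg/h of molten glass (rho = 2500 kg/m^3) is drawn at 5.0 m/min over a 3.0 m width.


Ribbon cross-section from mass balance:
  Volume rate = throughput / density = 16650 / 2500 = 6.66 m^3/h
  thickness = volume rate / (speed * 60 * width), i.e.
  thickness = throughput / (60 * speed * width * density) * 1000
  thickness = 16650 / (60 * 5.0 * 3.0 * 2500) * 1000 = 7.4 mm

7.4 mm


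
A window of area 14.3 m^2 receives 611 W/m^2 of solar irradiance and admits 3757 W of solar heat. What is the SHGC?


Rearrange Q = Area * SHGC * Irradiance:
  SHGC = Q / (Area * Irradiance)
  SHGC = 3757 / (14.3 * 611) = 0.43

0.43


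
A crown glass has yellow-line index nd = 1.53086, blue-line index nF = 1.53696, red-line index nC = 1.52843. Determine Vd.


Abbe number formula: Vd = (nd - 1) / (nF - nC)
  nd - 1 = 1.53086 - 1 = 0.53086
  nF - nC = 1.53696 - 1.52843 = 0.00853
  Vd = 0.53086 / 0.00853 = 62.23

62.23


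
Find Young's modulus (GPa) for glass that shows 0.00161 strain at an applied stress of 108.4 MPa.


Young's modulus: E = stress / strain
  E = 108.4 MPa / 0.00161 = 67329.19 MPa
Convert to GPa: 67329.19 / 1000 = 67.33 GPa

67.33 GPa


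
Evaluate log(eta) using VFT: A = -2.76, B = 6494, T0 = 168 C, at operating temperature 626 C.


VFT equation: log(eta) = A + B / (T - T0)
  T - T0 = 626 - 168 = 458
  B / (T - T0) = 6494 / 458 = 14.179
  log(eta) = -2.76 + 14.179 = 11.419

11.419


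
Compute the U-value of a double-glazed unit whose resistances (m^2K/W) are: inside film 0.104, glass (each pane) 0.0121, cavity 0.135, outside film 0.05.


Total thermal resistance (series):
  R_total = R_in + R_glass + R_air + R_glass + R_out
  R_total = 0.104 + 0.0121 + 0.135 + 0.0121 + 0.05 = 0.3132 m^2K/W
U-value = 1 / R_total = 1 / 0.3132 = 3.193 W/m^2K

3.193 W/m^2K


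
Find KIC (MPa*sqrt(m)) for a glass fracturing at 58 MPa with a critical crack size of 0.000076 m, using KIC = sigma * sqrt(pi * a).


Fracture toughness: KIC = sigma * sqrt(pi * a)
  pi * a = pi * 0.000076 = 0.000238761
  sqrt(pi * a) = 0.015452
  KIC = 58 * 0.015452 = 0.896 MPa*sqrt(m)

0.896 MPa*sqrt(m)


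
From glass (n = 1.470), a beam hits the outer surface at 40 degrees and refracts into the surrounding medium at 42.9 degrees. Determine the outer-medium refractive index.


Apply Snell's law: n1 * sin(theta1) = n2 * sin(theta2)
  n2 = n1 * sin(theta1) / sin(theta2)
  sin(40) = 0.642788
  sin(42.9) = 0.680721
  n2 = 1.470 * 0.642788 / 0.680721 = 1.3881

1.3881


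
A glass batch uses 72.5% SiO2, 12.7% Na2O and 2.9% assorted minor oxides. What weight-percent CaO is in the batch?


Pieces sum to 100%:
  CaO = 100 - (SiO2 + Na2O + others)
  CaO = 100 - (72.5 + 12.7 + 2.9) = 11.9%

11.9%


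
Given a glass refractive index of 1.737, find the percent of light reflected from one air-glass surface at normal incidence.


Fresnel reflectance at normal incidence:
  R = ((n - 1)/(n + 1))^2
  (n - 1)/(n + 1) = (1.737 - 1)/(1.737 + 1) = 0.269273
  R = 0.269273^2 = 0.0725079
  R(%) = 0.0725079 * 100 = 7.251%

7.251%


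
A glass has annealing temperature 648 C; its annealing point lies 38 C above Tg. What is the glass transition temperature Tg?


Rearrange T_anneal = Tg + offset for Tg:
  Tg = T_anneal - offset = 648 - 38 = 610 C

610 C


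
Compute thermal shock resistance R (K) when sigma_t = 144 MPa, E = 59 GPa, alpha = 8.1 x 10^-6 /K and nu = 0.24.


Thermal shock resistance: R = sigma * (1 - nu) / (E * alpha)
  Numerator = 144 * (1 - 0.24) = 109.44
  Denominator = 59 * 1000 * (8.1 x 10^-6) = 0.4779
  R = 109.44 / 0.4779 = 229.0 K

229.0 K


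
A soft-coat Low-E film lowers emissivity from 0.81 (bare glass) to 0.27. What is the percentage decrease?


Percentage reduction = (1 - coated/uncoated) * 100
  Ratio = 0.27 / 0.81 = 0.3333
  Reduction = (1 - 0.3333) * 100 = 66.7%

66.7%


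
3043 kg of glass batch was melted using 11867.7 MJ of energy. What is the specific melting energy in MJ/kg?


Rearrange E = m * s for s:
  s = E / m
  s = 11867.7 / 3043 = 3.9 MJ/kg

3.9 MJ/kg


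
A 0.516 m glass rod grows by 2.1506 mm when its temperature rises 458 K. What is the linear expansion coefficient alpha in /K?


Rearrange dL = alpha * L0 * dT for alpha:
  alpha = dL / (L0 * dT)
  alpha = (2.1506 / 1000) / (0.516 * 458) = 0.0000091 /K = 9.1 x 10^-6 /K

9.1 x 10^-6 /K


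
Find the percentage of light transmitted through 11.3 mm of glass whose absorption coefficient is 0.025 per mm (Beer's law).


Beer-Lambert law: T = exp(-alpha * thickness)
  exponent = -0.025 * 11.3 = -0.2825
  T = exp(-0.2825) = 0.7539
  Percentage = 0.7539 * 100 = 75.39%

75.39%


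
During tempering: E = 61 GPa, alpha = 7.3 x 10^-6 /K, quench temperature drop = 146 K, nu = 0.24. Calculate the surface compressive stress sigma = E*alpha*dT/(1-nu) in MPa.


Tempering stress: sigma = E * alpha * dT / (1 - nu)
  E (MPa) = 61 * 1000 = 61000
  Numerator = 61000 * (7.3 x 10^-6) * 146 = 65.0138
  Denominator = 1 - 0.24 = 0.76
  sigma = 65.0138 / 0.76 = 85.5 MPa

85.5 MPa


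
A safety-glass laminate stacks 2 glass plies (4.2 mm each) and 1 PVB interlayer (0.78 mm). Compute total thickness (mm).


Total thickness = glass contribution + PVB contribution
  Glass: 2 * 4.2 = 8.4 mm
  PVB: 1 * 0.78 = 0.78 mm
  Total = 8.4 + 0.78 = 9.18 mm

9.18 mm


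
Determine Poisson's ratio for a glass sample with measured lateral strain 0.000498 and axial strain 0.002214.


Poisson's ratio: nu = lateral strain / axial strain
  nu = 0.000498 / 0.002214 = 0.2249

0.2249


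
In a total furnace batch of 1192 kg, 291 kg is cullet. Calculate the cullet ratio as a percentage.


Cullet ratio = (cullet mass / total batch mass) * 100
  Ratio = 291 / 1192 * 100 = 24.41%

24.41%


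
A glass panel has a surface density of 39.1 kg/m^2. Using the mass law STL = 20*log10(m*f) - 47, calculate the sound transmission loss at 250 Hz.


Mass law: STL = 20 * log10(m * f) - 47
  m * f = 39.1 * 250 = 9775
  log10(9775) = 3.99012
  STL = 20 * 3.99012 - 47 = 79.8024 - 47 = 32.8 dB

32.8 dB


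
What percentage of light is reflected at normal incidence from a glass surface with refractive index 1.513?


Fresnel reflectance at normal incidence:
  R = ((n - 1)/(n + 1))^2
  (n - 1)/(n + 1) = (1.513 - 1)/(1.513 + 1) = 0.204138
  R = 0.204138^2 = 0.0416723
  R(%) = 0.0416723 * 100 = 4.167%

4.167%


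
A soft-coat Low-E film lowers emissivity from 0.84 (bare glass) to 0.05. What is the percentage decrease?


Percentage reduction = (1 - coated/uncoated) * 100
  Ratio = 0.05 / 0.84 = 0.0595
  Reduction = (1 - 0.0595) * 100 = 94.0%

94.0%


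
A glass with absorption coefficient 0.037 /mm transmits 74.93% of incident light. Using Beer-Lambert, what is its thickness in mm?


Rearrange T = exp(-alpha * thickness):
  thickness = -ln(T) / alpha
  T = 74.93/100 = 0.7493
  ln(T) = -0.28862
  -ln(T) = 0.28862
  thickness = 0.28862 / 0.037 = 7.8 mm

7.8 mm


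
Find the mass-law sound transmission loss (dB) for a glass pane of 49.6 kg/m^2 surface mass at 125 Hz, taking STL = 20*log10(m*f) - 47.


Mass law: STL = 20 * log10(m * f) - 47
  m * f = 49.6 * 125 = 6200
  log10(6200) = 3.79239
  STL = 20 * 3.79239 - 47 = 75.8478 - 47 = 28.8 dB

28.8 dB


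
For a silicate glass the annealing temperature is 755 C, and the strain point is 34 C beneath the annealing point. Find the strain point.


Strain point = annealing point - difference:
  T_strain = 755 - 34 = 721 C

721 C


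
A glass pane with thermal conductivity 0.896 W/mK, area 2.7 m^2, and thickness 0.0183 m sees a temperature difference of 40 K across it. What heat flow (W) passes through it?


Fourier's law: Q = k * A * dT / t
  Q = 0.896 * 2.7 * 40 / 0.0183
  Q = 96.768 / 0.0183 = 5287.9 W

5287.9 W


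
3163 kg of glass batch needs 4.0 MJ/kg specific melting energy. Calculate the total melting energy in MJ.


Total energy = mass * specific energy
  E = 3163 * 4.0 = 12652 MJ

12652 MJ


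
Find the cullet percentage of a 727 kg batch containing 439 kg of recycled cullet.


Cullet ratio = (cullet mass / total batch mass) * 100
  Ratio = 439 / 727 * 100 = 60.39%

60.39%


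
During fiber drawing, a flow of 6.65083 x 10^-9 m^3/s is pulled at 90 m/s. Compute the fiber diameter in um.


Cross-sectional area from continuity:
  A = Q / v = 6.65083 x 10^-9 / 90 = 7.389811 x 10^-11 m^2
Diameter from circular cross-section:
  d = sqrt(4A / pi) * 10^6 (m -> um)
  d = sqrt(4 * 7.389811 x 10^-11 / pi) * 10^6 = 9.7 um

9.7 um


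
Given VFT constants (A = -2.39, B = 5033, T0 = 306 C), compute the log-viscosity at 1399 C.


VFT equation: log(eta) = A + B / (T - T0)
  T - T0 = 1399 - 306 = 1093
  B / (T - T0) = 5033 / 1093 = 4.605
  log(eta) = -2.39 + 4.605 = 2.215

2.215


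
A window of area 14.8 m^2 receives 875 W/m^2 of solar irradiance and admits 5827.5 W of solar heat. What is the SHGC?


Rearrange Q = Area * SHGC * Irradiance:
  SHGC = Q / (Area * Irradiance)
  SHGC = 5827.5 / (14.8 * 875) = 0.45

0.45


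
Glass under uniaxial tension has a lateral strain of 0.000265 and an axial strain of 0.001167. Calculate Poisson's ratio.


Poisson's ratio: nu = lateral strain / axial strain
  nu = 0.000265 / 0.001167 = 0.2271

0.2271


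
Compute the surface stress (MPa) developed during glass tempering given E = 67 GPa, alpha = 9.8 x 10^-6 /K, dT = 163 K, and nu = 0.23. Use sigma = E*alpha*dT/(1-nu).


Tempering stress: sigma = E * alpha * dT / (1 - nu)
  E (MPa) = 67 * 1000 = 67000
  Numerator = 67000 * (9.8 x 10^-6) * 163 = 107.0258
  Denominator = 1 - 0.23 = 0.77
  sigma = 107.0258 / 0.77 = 139.0 MPa

139.0 MPa


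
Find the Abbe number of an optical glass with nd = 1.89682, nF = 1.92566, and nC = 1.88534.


Abbe number formula: Vd = (nd - 1) / (nF - nC)
  nd - 1 = 1.89682 - 1 = 0.89682
  nF - nC = 1.92566 - 1.88534 = 0.04032
  Vd = 0.89682 / 0.04032 = 22.24

22.24


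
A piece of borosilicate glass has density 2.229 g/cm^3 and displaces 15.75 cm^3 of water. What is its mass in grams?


Rearrange rho = m / V:
  m = rho * V
  m = 2.229 * 15.75 = 35.107 g

35.107 g


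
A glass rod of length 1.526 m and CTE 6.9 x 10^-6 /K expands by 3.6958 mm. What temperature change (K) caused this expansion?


Rearrange dL = alpha * L0 * dT for dT:
  dT = dL / (alpha * L0)
  dL (m) = 3.6958 / 1000 = 0.0036958
  dT = 0.0036958 / ((6.9 x 10^-6) * 1.526) = 351.0 K

351.0 K
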